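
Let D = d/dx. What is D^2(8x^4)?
96 x^{2}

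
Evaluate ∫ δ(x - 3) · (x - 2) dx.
1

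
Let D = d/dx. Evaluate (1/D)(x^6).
\frac{x^{7}}{7}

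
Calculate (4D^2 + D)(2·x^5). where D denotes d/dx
10 x^{3} \left(x + 16\right)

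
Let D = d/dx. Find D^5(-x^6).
- 720 x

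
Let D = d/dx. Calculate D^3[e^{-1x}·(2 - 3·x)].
\left(3 x - 11\right) e^{- x}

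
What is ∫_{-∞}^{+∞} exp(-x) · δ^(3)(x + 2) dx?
e^{2}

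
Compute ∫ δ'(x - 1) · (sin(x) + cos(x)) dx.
- \cos{\left(1 \right)} + \sin{\left(1 \right)}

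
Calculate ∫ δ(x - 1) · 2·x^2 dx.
2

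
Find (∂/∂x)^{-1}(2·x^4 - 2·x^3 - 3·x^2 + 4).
\frac{2 x^{5}}{5} - \frac{x^{4}}{2} - x^{3} + 4 x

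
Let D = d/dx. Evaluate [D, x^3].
3 x^{2}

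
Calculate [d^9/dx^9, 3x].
27\frac{d^{8}}{dx^{8}}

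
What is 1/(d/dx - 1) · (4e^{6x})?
\frac{4 e^{6 x}}{5}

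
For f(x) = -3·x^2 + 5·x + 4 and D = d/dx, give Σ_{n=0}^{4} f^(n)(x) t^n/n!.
- 3 t^{2} - t \left(6 x - 5\right) - 3 x^{2} + 5 x + 4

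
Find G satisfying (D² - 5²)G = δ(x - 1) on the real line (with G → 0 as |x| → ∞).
-\frac{e^{-5|x - 1|}}{10}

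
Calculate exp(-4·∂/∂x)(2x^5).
2 x^{5} - 40 x^{4} + 320 x^{3} - 1280 x^{2} + 2560 x - 2048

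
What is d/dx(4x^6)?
24 x^{5}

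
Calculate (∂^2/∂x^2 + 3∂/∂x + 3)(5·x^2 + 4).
15 x^{2} + 30 x + 22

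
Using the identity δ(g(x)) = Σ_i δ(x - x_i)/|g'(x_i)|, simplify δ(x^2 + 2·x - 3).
\frac{\delta(x + 3) + \delta(x - 1)}{4}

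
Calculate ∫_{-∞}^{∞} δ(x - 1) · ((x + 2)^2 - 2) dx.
7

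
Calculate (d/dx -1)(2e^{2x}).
2 e^{2 x}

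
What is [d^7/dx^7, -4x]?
-28\frac{d^{6}}{dx^{6}}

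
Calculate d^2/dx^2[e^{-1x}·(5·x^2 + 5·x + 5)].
5 \left(x^{2} - 3 x + 1\right) e^{- x}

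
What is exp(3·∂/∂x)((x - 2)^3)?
x^{3} + 3 x^{2} + 3 x + 1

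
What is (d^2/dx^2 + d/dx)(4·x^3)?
12 x \left(x + 2\right)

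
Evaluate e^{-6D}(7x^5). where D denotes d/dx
7 x^{5} - 210 x^{4} + 2520 x^{3} - 15120 x^{2} + 45360 x - 54432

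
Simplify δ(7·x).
\frac{\delta(x)}{7}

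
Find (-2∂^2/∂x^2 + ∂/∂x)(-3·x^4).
12 x^{2} \left(6 - x\right)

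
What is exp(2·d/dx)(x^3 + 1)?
x^{3} + 6 x^{2} + 12 x + 9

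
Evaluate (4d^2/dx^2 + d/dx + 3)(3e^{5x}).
324 e^{5 x}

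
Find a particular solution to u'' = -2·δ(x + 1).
-|x + 1|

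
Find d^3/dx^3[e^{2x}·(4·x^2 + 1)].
\left(32 x^{2} + 96 x + 56\right) e^{2 x}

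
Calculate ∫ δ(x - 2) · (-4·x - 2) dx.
-10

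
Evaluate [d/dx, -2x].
-2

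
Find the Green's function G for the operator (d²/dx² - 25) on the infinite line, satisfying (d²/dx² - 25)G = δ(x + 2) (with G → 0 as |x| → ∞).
-\frac{e^{-5|x + 2|}}{10}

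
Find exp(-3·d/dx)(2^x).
2^{x - 3}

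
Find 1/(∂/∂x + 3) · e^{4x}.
\frac{e^{4 x}}{7}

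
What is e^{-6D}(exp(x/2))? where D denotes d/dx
e^{\frac{x}{2} - 3}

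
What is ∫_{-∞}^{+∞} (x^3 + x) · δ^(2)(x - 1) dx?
6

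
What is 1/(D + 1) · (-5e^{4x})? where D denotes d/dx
- e^{4 x}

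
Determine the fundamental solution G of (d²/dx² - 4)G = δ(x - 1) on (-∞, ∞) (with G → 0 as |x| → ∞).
-\frac{e^{-2|x - 1|}}{4}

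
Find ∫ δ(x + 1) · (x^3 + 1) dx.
0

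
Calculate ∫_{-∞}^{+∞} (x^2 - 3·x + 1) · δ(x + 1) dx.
5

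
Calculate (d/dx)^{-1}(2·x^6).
\frac{2 x^{7}}{7}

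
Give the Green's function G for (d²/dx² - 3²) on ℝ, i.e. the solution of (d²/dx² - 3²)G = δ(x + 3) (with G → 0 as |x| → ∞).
-\frac{e^{-3|x + 3|}}{6}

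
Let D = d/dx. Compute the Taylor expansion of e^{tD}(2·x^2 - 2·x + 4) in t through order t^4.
2 t^{2} + 2 t \left(2 x - 1\right) + 2 x^{2} - 2 x + 4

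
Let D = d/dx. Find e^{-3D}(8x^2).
8 x^{2} - 48 x + 72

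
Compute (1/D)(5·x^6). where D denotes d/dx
\frac{5 x^{7}}{7}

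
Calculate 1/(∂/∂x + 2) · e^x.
\frac{e^{x}}{3}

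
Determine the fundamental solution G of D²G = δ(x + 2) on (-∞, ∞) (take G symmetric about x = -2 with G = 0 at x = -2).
\frac{|x + 2|}{2}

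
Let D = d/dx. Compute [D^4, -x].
-4D^{3}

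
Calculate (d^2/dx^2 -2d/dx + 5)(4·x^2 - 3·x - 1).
20 x^{2} - 31 x + 9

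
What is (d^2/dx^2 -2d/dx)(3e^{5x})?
45 e^{5 x}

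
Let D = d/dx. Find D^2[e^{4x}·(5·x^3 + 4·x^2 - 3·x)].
\left(80 x^{3} + 184 x^{2} + 46 x - 16\right) e^{4 x}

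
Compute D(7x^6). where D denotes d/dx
42 x^{5}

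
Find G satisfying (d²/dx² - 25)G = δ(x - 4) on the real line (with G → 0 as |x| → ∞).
-\frac{e^{-5|x - 4|}}{10}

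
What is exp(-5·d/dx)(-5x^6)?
- 5 x^{6} + 150 x^{5} - 1875 x^{4} + 12500 x^{3} - 46875 x^{2} + 93750 x - 78125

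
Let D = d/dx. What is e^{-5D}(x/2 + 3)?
\frac{x}{2} + \frac{1}{2}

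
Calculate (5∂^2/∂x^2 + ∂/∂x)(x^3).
3 x \left(x + 10\right)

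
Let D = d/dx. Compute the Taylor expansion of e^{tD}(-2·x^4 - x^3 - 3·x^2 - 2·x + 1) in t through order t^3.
- t^{3} \left(8 x + 1\right) - 3 t^{2} \left(4 x^{2} + x + 1\right) - t \left(8 x^{3} + 3 x^{2} + 6 x + 2\right) - 2 x^{4} - x^{3} - 3 x^{2} - 2 x + 1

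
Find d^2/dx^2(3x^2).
6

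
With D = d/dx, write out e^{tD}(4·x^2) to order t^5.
4 t^{2} + 8 t x + 4 x^{2}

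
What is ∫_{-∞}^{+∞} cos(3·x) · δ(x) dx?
1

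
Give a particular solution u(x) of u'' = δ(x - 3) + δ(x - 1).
\frac{|x - 3|}{2} + \frac{|x - 1|}{2}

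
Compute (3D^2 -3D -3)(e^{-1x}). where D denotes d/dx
3 e^{- x}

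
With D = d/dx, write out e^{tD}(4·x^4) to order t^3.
4 x \left(4 t^{3} + 6 t^{2} x + 4 t x^{2} + x^{3}\right)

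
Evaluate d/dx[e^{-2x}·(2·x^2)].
4 x \left(1 - x\right) e^{- 2 x}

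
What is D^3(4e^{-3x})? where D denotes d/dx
- 108 e^{- 3 x}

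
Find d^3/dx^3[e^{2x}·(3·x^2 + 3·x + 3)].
24 \left(x^{2} + 4 x + 4\right) e^{2 x}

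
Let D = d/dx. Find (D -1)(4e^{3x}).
8 e^{3 x}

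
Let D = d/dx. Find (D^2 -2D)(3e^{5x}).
45 e^{5 x}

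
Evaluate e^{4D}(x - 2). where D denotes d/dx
x + 2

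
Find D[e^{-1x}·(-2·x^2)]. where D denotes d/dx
2 x \left(x - 2\right) e^{- x}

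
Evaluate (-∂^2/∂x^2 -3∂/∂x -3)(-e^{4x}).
31 e^{4 x}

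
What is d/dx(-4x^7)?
- 28 x^{6}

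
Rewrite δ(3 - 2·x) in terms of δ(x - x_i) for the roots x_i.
\frac{\delta(x - 3/2)}{2}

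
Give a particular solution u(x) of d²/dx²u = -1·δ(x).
-\frac{|x|}{2}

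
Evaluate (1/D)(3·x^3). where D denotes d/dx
\frac{3 x^{4}}{4}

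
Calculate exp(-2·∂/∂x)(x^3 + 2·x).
x^{3} - 6 x^{2} + 14 x - 12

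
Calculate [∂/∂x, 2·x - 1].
2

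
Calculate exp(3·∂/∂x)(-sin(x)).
- \sin{\left(x + 3 \right)}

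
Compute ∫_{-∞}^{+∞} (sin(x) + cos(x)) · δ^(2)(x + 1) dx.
- \cos{\left(1 \right)} + \sin{\left(1 \right)}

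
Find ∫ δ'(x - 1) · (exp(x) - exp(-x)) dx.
- 2 \cosh{\left(1 \right)}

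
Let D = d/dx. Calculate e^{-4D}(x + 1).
x - 3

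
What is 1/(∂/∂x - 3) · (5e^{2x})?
- 5 e^{2 x}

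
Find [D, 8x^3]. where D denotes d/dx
24 x^{2}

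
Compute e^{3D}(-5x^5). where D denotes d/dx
- 5 x^{5} - 75 x^{4} - 450 x^{3} - 1350 x^{2} - 2025 x - 1215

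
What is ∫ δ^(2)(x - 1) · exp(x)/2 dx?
\frac{e}{2}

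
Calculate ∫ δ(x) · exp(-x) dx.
1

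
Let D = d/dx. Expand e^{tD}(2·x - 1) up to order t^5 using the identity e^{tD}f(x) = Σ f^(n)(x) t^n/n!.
2 t + 2 x - 1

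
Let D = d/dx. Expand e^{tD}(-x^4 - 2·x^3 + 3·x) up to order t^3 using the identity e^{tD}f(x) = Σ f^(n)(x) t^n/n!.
- t^{3} \left(4 x + 2\right) - 6 t^{2} x \left(x + 1\right) - t \left(4 x^{3} + 6 x^{2} - 3\right) - x^{4} - 2 x^{3} + 3 x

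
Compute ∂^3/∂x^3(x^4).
24 x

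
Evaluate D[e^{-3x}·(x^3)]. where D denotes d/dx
3 x^{2} \left(1 - x\right) e^{- 3 x}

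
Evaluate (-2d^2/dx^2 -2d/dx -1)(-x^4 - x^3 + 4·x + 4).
x^{4} + 9 x^{3} + 30 x^{2} + 8 x - 12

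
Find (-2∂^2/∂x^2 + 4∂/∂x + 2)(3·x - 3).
6 x + 6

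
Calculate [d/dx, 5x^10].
50 x^{9}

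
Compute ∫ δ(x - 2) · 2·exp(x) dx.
2 e^{2}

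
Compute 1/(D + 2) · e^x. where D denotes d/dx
\frac{e^{x}}{3}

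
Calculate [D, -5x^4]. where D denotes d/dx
- 20 x^{3}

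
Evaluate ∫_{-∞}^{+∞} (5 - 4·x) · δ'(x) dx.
4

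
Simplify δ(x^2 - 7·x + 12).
\frac{\delta(x - 3) + \delta(x - 4)}{1}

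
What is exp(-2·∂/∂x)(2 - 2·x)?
6 - 2 x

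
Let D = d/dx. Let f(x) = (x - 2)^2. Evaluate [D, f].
2 x - 4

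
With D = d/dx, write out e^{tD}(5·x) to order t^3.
5 t + 5 x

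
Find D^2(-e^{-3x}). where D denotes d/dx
- 9 e^{- 3 x}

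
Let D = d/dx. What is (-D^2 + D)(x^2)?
2 x - 2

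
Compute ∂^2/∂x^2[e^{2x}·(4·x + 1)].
\left(16 x + 20\right) e^{2 x}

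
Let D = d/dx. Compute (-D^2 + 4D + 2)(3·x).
6 x + 12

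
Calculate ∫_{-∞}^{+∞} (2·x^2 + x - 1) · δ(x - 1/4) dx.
- \frac{5}{8}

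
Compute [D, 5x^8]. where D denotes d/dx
40 x^{7}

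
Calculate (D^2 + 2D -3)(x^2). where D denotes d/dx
- 3 x^{2} + 4 x + 2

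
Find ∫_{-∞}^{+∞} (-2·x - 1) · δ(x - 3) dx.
-7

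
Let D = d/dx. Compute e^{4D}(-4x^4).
- 4 x^{4} - 64 x^{3} - 384 x^{2} - 1024 x - 1024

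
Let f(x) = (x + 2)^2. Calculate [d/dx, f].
2 x + 4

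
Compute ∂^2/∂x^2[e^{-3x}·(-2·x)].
6 \left(2 - 3 x\right) e^{- 3 x}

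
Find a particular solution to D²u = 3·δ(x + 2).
\frac{3|x + 2|}{2}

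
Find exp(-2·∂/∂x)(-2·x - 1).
3 - 2 x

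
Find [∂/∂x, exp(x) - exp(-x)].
2 \cosh{\left(x \right)}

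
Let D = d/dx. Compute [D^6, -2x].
-12D^{5}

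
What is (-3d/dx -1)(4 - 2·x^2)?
2 x^{2} + 12 x - 4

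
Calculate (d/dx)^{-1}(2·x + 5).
x^{2} + 5 x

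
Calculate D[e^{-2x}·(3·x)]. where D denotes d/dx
3 \left(1 - 2 x\right) e^{- 2 x}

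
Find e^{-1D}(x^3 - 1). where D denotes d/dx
x^{3} - 3 x^{2} + 3 x - 2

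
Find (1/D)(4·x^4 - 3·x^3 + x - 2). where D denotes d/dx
\frac{4 x^{5}}{5} - \frac{3 x^{4}}{4} + \frac{x^{2}}{2} - 2 x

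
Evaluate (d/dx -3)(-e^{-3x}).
6 e^{- 3 x}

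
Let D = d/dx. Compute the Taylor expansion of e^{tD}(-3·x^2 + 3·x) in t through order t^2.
- 3 t^{2} - 3 t \left(2 x - 1\right) - 3 x^{2} + 3 x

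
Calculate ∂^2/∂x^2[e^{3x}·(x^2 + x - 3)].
\left(9 x^{2} + 21 x - 19\right) e^{3 x}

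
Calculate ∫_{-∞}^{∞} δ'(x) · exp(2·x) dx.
-2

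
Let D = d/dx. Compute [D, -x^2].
- 2 x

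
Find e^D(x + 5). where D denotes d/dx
x + 6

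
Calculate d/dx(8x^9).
72 x^{8}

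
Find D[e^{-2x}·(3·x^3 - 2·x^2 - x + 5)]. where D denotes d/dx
\left(- 6 x^{3} + 13 x^{2} - 2 x - 11\right) e^{- 2 x}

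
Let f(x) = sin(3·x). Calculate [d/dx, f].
3 \cos{\left(3 x \right)}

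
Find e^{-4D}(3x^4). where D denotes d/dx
3 x^{4} - 48 x^{3} + 288 x^{2} - 768 x + 768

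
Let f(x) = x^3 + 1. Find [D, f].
3 x^{2}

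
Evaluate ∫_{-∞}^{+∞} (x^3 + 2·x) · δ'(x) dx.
-2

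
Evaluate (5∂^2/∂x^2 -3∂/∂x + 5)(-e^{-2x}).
- 31 e^{- 2 x}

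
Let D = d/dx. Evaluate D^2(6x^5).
120 x^{3}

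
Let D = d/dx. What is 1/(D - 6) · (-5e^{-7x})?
\frac{5 e^{- 7 x}}{13}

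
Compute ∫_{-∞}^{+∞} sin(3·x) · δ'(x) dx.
-3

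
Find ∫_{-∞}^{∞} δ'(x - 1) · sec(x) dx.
- \tan{\left(1 \right)} \sec{\left(1 \right)}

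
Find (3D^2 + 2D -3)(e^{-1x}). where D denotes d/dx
- 2 e^{- x}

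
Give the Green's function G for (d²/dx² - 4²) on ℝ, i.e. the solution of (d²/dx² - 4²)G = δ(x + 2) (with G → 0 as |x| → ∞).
-\frac{e^{-4|x + 2|}}{8}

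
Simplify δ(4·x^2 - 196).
\frac{\delta(x - 7) + \delta(x + 7)}{56}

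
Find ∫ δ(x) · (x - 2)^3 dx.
-8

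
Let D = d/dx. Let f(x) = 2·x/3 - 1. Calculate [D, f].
\frac{2}{3}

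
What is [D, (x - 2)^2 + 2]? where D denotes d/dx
2 x - 4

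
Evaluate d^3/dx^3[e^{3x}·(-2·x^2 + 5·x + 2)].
\left(- 54 x^{2} + 27 x + 153\right) e^{3 x}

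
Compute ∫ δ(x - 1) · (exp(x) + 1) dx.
1 + e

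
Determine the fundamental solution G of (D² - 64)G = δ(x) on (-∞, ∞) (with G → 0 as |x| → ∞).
-\frac{e^{-8|x|}}{16}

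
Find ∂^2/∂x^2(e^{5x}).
25 e^{5 x}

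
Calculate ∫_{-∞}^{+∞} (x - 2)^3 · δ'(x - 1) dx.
-3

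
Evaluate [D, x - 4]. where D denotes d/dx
1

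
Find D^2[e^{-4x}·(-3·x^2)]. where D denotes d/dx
6 \left(- 8 x^{2} + 8 x - 1\right) e^{- 4 x}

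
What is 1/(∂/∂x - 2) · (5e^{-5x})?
- \frac{5 e^{- 5 x}}{7}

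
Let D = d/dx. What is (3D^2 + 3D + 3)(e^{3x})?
39 e^{3 x}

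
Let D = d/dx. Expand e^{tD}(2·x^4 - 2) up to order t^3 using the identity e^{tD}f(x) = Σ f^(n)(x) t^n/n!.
8 t^{3} x + 12 t^{2} x^{2} + 8 t x^{3} + 2 x^{4} - 2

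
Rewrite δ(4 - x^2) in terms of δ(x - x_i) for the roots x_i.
\frac{\delta(x - 2) + \delta(x + 2)}{4}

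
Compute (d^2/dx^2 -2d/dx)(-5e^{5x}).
- 75 e^{5 x}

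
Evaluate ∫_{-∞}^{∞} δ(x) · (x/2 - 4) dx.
-4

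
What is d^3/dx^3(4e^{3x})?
108 e^{3 x}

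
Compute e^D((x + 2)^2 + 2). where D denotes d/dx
x^{2} + 6 x + 11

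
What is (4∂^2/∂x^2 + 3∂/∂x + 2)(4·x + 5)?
8 x + 22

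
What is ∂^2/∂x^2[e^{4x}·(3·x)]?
\left(48 x + 24\right) e^{4 x}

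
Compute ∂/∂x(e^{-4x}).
- 4 e^{- 4 x}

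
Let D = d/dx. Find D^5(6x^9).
90720 x^{4}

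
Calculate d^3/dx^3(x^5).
60 x^{2}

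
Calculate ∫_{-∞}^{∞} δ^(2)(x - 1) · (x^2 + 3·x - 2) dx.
2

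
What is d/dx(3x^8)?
24 x^{7}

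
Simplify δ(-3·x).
\frac{\delta(x)}{3}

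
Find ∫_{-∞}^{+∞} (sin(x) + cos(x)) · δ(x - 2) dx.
\cos{\left(2 \right)} + \sin{\left(2 \right)}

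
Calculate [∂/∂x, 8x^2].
16 x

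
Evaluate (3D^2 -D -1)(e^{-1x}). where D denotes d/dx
3 e^{- x}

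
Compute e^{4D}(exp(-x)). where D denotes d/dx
e^{- x - 4}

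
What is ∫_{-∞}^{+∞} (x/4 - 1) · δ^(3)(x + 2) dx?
0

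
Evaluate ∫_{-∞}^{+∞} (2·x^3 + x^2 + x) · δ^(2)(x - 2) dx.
26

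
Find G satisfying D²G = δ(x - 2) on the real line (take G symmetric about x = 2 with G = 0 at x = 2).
\frac{|x - 2|}{2}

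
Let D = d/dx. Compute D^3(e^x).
e^{x}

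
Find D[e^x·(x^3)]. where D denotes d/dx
x^{2} \left(x + 3\right) e^{x}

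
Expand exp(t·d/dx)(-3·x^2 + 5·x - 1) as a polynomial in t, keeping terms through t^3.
- 3 t^{2} - t \left(6 x - 5\right) - 3 x^{2} + 5 x - 1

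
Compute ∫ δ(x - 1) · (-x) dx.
-1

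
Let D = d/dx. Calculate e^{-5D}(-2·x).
10 - 2 x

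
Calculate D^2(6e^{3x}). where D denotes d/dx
54 e^{3 x}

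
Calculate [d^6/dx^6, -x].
-6\frac{d^{5}}{dx^{5}}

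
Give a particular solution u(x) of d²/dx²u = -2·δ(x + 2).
-|x + 2|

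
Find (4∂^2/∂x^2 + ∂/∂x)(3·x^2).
6 x + 24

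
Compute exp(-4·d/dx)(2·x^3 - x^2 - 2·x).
2 x^{3} - 25 x^{2} + 102 x - 136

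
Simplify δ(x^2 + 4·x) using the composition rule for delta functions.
\frac{\delta(x + 4) + \delta(x)}{4}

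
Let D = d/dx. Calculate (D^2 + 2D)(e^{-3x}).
3 e^{- 3 x}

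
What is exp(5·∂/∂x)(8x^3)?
8 x^{3} + 120 x^{2} + 600 x + 1000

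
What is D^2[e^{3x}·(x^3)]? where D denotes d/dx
3 x \left(3 x^{2} + 6 x + 2\right) e^{3 x}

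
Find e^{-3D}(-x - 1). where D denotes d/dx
2 - x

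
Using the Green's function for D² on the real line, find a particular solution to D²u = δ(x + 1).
\frac{|x + 1|}{2}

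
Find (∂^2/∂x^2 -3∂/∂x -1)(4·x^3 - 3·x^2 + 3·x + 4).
- 4 x^{3} - 33 x^{2} + 39 x - 19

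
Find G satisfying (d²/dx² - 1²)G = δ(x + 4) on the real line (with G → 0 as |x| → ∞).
-\frac{e^{-|x + 4|}}{2}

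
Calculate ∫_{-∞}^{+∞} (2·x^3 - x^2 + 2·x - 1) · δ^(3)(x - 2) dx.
-12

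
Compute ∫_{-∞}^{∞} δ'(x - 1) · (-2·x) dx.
2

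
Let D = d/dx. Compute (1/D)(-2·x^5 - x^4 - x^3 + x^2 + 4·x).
- \frac{x^{6}}{3} - \frac{x^{5}}{5} - \frac{x^{4}}{4} + \frac{x^{3}}{3} + 2 x^{2}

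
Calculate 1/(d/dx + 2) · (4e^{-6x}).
- e^{- 6 x}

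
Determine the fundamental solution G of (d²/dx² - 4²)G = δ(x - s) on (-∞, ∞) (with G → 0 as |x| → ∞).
-\frac{e^{-4|x-s|}}{8}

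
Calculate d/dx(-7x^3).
- 21 x^{2}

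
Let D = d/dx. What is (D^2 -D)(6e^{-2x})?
36 e^{- 2 x}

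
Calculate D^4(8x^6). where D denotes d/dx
2880 x^{2}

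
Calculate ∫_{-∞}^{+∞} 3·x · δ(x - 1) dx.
3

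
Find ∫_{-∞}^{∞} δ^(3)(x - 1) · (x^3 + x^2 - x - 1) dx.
-6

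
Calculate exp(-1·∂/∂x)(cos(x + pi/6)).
\cos{\left(x - 1 + \frac{\pi}{6} \right)}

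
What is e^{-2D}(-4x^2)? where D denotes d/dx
- 4 x^{2} + 16 x - 16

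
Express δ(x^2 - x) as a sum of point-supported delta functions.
\frac{\delta(x - 1) + \delta(x)}{1}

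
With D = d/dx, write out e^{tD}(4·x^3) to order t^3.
4 t^{3} + 12 t^{2} x + 12 t x^{2} + 4 x^{3}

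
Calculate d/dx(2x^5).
10 x^{4}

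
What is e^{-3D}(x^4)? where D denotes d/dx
x^{4} - 12 x^{3} + 54 x^{2} - 108 x + 81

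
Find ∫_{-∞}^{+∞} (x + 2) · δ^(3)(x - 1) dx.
0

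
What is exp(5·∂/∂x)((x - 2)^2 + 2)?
x^{2} + 6 x + 11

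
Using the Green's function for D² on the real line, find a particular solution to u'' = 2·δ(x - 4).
|x - 4|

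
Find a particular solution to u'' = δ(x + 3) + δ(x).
\frac{|x + 3|}{2} + \frac{|x|}{2}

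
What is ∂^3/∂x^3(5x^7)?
1050 x^{4}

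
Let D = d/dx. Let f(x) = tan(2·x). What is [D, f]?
\frac{2}{\cos^{2}{\left(2 x \right)}}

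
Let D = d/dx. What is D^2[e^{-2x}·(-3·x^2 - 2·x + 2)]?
2 \left(- 6 x^{2} + 8 x + 5\right) e^{- 2 x}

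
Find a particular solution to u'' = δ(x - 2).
\frac{|x - 2|}{2}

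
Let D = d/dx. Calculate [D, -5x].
-5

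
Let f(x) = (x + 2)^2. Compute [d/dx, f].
2 x + 4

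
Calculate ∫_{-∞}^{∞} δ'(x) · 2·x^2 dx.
0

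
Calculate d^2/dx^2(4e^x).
4 e^{x}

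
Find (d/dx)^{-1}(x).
\frac{x^{2}}{2}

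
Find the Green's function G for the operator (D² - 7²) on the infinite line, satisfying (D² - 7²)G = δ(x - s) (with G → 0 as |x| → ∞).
-\frac{e^{-7|x-s|}}{14}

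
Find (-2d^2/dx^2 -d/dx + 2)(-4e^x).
4 e^{x}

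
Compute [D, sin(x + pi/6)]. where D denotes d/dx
\cos{\left(x + \frac{\pi}{6} \right)}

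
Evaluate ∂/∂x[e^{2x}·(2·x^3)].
x^{2} \left(4 x + 6\right) e^{2 x}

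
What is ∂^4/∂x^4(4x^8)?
6720 x^{4}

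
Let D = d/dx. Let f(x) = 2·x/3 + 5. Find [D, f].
\frac{2}{3}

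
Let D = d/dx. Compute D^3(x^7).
210 x^{4}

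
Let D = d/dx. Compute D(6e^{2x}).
12 e^{2 x}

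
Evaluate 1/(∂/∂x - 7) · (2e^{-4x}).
- \frac{2 e^{- 4 x}}{11}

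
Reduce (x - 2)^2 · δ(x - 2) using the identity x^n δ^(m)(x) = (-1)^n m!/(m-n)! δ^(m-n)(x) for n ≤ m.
0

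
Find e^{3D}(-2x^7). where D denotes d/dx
- 2 x^{7} - 42 x^{6} - 378 x^{5} - 1890 x^{4} - 5670 x^{3} - 10206 x^{2} - 10206 x - 4374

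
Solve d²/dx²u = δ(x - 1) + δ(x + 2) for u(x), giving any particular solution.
\frac{|x - 1|}{2} + \frac{|x + 2|}{2}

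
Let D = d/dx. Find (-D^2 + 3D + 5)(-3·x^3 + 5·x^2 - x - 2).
- 15 x^{3} - 2 x^{2} + 43 x - 23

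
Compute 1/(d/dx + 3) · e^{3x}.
\frac{e^{3 x}}{6}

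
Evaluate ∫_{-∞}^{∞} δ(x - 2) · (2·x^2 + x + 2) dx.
12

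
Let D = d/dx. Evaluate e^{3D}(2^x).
2^{x + 3}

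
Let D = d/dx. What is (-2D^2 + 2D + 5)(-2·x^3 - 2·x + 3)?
- 10 x^{3} - 12 x^{2} + 14 x + 11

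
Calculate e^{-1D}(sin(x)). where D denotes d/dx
\sin{\left(x - 1 \right)}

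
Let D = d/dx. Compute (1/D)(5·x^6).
\frac{5 x^{7}}{7}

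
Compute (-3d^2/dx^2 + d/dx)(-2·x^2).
12 - 4 x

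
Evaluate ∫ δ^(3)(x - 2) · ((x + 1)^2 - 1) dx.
0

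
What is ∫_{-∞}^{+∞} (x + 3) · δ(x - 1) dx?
4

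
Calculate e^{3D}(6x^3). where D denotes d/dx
6 x^{3} + 54 x^{2} + 162 x + 162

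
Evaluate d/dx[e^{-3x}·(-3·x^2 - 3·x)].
3 \left(3 x^{2} + x - 1\right) e^{- 3 x}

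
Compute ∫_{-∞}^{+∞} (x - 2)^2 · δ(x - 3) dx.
1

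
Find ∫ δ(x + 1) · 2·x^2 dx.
2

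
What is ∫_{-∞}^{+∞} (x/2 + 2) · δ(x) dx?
2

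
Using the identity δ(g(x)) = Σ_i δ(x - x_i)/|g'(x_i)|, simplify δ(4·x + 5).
\frac{\delta(x + 5/4)}{4}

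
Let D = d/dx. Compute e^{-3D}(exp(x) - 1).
e^{x - 3} - 1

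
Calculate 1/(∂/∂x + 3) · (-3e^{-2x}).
- 3 e^{- 2 x}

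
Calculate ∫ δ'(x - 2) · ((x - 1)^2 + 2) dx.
-2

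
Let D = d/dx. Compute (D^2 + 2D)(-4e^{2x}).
- 32 e^{2 x}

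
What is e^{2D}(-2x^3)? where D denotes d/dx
- 2 x^{3} - 12 x^{2} - 24 x - 16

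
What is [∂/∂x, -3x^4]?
- 12 x^{3}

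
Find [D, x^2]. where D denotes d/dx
2 x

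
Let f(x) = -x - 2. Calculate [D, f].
-1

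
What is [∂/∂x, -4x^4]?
- 16 x^{3}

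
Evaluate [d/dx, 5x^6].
30 x^{5}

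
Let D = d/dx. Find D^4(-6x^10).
- 30240 x^{6}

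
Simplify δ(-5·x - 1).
\frac{\delta(x + 1/5)}{5}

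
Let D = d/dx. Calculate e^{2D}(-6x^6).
- 6 x^{6} - 72 x^{5} - 360 x^{4} - 960 x^{3} - 1440 x^{2} - 1152 x - 384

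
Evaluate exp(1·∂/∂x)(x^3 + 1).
x^{3} + 3 x^{2} + 3 x + 2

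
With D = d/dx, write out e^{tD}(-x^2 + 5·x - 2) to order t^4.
- t^{2} - t \left(2 x - 5\right) - x^{2} + 5 x - 2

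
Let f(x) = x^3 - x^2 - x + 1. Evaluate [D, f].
3 x^{2} - 2 x - 1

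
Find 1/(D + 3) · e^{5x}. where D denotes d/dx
\frac{e^{5 x}}{8}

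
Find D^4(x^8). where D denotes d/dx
1680 x^{4}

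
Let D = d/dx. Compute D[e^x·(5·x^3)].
5 x^{2} \left(x + 3\right) e^{x}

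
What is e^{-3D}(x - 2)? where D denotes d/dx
x - 5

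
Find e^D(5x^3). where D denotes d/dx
5 x^{3} + 15 x^{2} + 15 x + 5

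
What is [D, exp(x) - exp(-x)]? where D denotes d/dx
2 \cosh{\left(x \right)}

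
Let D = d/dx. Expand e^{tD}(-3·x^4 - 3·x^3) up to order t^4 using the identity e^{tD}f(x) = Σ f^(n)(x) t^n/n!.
- 3 t^{4} - 3 t^{3} \left(4 x + 1\right) - 9 t^{2} x \left(2 x + 1\right) - 3 t x^{2} \left(4 x + 3\right) - 3 x^{4} - 3 x^{3}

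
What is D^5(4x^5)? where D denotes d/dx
480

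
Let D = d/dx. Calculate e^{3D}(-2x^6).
- 2 x^{6} - 36 x^{5} - 270 x^{4} - 1080 x^{3} - 2430 x^{2} - 2916 x - 1458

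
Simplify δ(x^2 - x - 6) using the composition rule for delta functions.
\frac{\delta(x - 3) + \delta(x + 2)}{5}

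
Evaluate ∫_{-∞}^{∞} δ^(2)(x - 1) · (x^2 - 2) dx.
2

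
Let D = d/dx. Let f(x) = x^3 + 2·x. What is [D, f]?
3 x^{2} + 2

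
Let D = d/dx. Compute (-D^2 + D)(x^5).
5 x^{3} \left(x - 4\right)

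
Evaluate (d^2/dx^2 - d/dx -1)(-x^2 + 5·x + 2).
x^{2} - 3 x - 9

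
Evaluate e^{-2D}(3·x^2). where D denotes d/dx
3 x^{2} - 12 x + 12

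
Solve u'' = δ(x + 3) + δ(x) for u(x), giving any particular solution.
\frac{|x + 3|}{2} + \frac{|x|}{2}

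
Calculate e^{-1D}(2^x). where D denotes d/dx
2^{x - 1}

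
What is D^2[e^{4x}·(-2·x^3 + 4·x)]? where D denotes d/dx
\left(- 32 x^{3} - 48 x^{2} + 52 x + 32\right) e^{4 x}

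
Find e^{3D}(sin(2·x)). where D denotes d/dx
\sin{\left(2 x + 6 \right)}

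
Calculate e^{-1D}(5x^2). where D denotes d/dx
5 x^{2} - 10 x + 5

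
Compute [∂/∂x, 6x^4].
24 x^{3}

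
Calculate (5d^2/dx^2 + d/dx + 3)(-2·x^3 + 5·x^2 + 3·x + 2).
- 6 x^{3} + 9 x^{2} - 41 x + 59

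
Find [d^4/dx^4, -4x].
-16\frac{d^{3}}{dx^{3}}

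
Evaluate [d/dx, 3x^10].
30 x^{9}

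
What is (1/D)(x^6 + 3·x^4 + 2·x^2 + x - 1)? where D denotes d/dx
\frac{x^{7}}{7} + \frac{3 x^{5}}{5} + \frac{2 x^{3}}{3} + \frac{x^{2}}{2} - x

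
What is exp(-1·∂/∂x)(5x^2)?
5 x^{2} - 10 x + 5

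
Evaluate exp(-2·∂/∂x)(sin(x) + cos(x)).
\sqrt{2} \cos{\left(- x + \frac{\pi}{4} + 2 \right)}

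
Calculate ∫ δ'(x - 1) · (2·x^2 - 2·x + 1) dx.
-2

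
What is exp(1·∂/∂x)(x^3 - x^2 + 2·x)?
x^{3} + 2 x^{2} + 3 x + 2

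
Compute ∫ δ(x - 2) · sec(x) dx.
\sec{\left(2 \right)}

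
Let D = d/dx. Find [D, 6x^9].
54 x^{8}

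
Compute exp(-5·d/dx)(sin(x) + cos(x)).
\sqrt{2} \cos{\left(- x + \frac{\pi}{4} + 5 \right)}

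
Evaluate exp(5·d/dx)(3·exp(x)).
3 e^{x + 5}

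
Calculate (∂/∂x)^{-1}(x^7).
\frac{x^{8}}{8}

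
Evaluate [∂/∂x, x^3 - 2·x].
3 x^{2} - 2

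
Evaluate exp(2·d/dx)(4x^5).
4 x^{5} + 40 x^{4} + 160 x^{3} + 320 x^{2} + 320 x + 128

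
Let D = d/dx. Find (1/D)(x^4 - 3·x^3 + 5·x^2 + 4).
\frac{x^{5}}{5} - \frac{3 x^{4}}{4} + \frac{5 x^{3}}{3} + 4 x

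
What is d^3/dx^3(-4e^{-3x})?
108 e^{- 3 x}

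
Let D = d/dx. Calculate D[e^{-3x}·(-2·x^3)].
6 x^{2} \left(x - 1\right) e^{- 3 x}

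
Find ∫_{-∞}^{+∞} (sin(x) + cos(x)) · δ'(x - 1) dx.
- \cos{\left(1 \right)} + \sin{\left(1 \right)}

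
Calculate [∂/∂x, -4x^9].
- 36 x^{8}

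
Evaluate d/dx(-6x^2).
- 12 x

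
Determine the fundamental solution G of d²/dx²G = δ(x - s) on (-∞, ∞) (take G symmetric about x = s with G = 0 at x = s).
\frac{|x - s|}{2}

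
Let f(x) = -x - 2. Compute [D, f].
-1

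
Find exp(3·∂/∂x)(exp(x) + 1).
e^{x + 3} + 1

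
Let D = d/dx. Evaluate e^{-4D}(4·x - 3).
4 x - 19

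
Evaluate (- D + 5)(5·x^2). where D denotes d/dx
5 x \left(5 x - 2\right)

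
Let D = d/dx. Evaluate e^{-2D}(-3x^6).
- 3 x^{6} + 36 x^{5} - 180 x^{4} + 480 x^{3} - 720 x^{2} + 576 x - 192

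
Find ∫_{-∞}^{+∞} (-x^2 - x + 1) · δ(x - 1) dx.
-1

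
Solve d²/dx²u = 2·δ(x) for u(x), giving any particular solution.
|x|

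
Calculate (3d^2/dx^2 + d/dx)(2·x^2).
4 x + 12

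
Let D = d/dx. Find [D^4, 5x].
20D^{3}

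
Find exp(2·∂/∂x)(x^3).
x^{3} + 6 x^{2} + 12 x + 8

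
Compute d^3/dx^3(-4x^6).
- 480 x^{3}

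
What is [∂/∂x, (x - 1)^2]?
2 x - 2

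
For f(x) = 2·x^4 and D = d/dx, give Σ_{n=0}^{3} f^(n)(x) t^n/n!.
2 x \left(4 t^{3} + 6 t^{2} x + 4 t x^{2} + x^{3}\right)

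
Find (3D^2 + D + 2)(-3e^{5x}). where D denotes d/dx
- 246 e^{5 x}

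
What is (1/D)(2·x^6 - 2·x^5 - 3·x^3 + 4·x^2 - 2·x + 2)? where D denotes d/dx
\frac{2 x^{7}}{7} - \frac{x^{6}}{3} - \frac{3 x^{4}}{4} + \frac{4 x^{3}}{3} - x^{2} + 2 x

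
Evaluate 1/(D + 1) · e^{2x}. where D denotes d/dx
\frac{e^{2 x}}{3}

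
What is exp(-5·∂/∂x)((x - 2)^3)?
x^{3} - 21 x^{2} + 147 x - 343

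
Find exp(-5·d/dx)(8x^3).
8 x^{3} - 120 x^{2} + 600 x - 1000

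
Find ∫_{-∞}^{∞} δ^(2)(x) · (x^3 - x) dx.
0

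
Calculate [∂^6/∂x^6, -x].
-6\frac{d^{5}}{dx^{5}}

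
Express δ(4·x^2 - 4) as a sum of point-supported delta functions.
\frac{\delta(x - 1) + \delta(x + 1)}{8}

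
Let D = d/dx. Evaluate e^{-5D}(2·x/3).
\frac{2 x}{3} - \frac{10}{3}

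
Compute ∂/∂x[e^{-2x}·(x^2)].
2 x \left(1 - x\right) e^{- 2 x}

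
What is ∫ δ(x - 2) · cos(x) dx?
\cos{\left(2 \right)}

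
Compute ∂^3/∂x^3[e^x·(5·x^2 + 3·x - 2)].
\left(5 x^{2} + 33 x + 37\right) e^{x}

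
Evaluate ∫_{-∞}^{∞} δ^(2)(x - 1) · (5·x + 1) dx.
0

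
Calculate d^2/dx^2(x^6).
30 x^{4}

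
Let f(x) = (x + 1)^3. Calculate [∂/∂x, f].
3 \left(x + 1\right)^{2}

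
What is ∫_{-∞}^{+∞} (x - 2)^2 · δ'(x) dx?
4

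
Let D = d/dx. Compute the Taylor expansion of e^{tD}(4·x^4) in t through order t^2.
4 x^{2} \left(6 t^{2} + 4 t x + x^{2}\right)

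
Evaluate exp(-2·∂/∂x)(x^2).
x^{2} - 4 x + 4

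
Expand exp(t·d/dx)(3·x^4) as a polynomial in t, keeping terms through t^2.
3 x^{2} \left(6 t^{2} + 4 t x + x^{2}\right)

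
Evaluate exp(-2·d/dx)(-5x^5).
- 5 x^{5} + 50 x^{4} - 200 x^{3} + 400 x^{2} - 400 x + 160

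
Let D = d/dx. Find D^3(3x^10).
2160 x^{7}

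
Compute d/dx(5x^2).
10 x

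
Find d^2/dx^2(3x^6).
90 x^{4}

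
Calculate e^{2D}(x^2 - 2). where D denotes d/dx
x^{2} + 4 x + 2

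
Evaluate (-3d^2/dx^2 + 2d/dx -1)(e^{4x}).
- 41 e^{4 x}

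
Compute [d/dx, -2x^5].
- 10 x^{4}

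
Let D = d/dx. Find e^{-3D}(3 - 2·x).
9 - 2 x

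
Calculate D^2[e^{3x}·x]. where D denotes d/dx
\left(9 x + 6\right) e^{3 x}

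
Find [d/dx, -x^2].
- 2 x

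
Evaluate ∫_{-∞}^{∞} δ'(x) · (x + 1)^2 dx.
-2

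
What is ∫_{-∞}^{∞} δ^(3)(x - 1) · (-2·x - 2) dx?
0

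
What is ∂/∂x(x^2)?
2 x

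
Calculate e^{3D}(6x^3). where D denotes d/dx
6 x^{3} + 54 x^{2} + 162 x + 162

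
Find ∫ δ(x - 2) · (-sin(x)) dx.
- \sin{\left(2 \right)}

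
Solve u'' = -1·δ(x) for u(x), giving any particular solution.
-\frac{|x|}{2}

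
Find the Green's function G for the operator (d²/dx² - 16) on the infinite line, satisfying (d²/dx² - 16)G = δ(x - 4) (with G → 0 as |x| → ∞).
-\frac{e^{-4|x - 4|}}{8}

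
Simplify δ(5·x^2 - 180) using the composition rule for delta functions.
\frac{\delta(x - 6) + \delta(x + 6)}{60}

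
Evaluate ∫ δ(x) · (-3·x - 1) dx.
-1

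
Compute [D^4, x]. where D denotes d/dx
4D^{3}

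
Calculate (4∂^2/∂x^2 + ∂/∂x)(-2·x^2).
- 4 x - 16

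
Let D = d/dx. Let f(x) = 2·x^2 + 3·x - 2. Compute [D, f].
4 x + 3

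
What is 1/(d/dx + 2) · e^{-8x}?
- \frac{e^{- 8 x}}{6}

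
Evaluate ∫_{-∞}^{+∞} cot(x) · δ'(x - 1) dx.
\frac{1}{\sin^{2}{\left(1 \right)}}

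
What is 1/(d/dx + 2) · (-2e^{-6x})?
\frac{e^{- 6 x}}{2}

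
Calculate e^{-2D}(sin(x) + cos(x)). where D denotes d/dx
\sqrt{2} \cos{\left(- x + \frac{\pi}{4} + 2 \right)}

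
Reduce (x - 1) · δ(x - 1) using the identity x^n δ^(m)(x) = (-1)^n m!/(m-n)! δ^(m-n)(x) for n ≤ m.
0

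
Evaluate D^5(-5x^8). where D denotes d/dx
- 33600 x^{3}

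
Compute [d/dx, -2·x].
-2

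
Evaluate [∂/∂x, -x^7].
- 7 x^{6}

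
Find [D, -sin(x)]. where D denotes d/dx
- \cos{\left(x \right)}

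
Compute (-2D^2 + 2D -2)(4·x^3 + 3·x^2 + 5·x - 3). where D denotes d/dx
- 8 x^{3} + 18 x^{2} - 46 x + 4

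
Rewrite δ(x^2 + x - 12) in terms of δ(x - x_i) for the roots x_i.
\frac{\delta(x - 3) + \delta(x + 4)}{7}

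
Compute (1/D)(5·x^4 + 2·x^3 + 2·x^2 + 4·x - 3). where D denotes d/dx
x^{5} + \frac{x^{4}}{2} + \frac{2 x^{3}}{3} + 2 x^{2} - 3 x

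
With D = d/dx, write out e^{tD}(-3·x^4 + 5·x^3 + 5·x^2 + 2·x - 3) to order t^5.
- 3 t^{4} + t^{3} \left(5 - 12 x\right) + t^{2} \left(- 18 x^{2} + 15 x + 5\right) + t \left(- 12 x^{3} + 15 x^{2} + 10 x + 2\right) - 3 x^{4} + 5 x^{3} + 5 x^{2} + 2 x - 3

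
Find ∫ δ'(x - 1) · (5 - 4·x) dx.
4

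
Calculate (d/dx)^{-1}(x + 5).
\frac{x^{2}}{2} + 5 x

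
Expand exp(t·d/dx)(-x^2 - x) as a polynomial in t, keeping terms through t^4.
- t^{2} - t \left(2 x + 1\right) - x^{2} - x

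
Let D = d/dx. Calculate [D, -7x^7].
- 49 x^{6}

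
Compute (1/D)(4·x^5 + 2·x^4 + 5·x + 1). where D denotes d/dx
\frac{2 x^{6}}{3} + \frac{2 x^{5}}{5} + \frac{5 x^{2}}{2} + x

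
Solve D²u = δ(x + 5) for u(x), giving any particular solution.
\frac{|x + 5|}{2}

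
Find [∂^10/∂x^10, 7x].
70\frac{d^{9}}{dx^{9}}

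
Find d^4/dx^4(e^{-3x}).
81 e^{- 3 x}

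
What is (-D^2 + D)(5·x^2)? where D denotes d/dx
10 x - 10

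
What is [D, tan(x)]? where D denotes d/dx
\frac{1}{\cos^{2}{\left(x \right)}}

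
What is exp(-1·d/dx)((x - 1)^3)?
x^{3} - 6 x^{2} + 12 x - 8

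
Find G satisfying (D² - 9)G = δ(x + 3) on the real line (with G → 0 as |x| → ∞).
-\frac{e^{-3|x + 3|}}{6}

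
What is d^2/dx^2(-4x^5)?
- 80 x^{3}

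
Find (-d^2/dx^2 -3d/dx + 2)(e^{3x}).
- 16 e^{3 x}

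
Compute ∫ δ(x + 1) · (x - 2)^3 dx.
-27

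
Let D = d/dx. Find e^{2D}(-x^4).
- x^{4} - 8 x^{3} - 24 x^{2} - 32 x - 16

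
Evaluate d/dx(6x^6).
36 x^{5}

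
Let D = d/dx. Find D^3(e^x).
e^{x}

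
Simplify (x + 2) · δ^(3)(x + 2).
-3\delta^{(2)}(x + 2)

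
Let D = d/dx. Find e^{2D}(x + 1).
x + 3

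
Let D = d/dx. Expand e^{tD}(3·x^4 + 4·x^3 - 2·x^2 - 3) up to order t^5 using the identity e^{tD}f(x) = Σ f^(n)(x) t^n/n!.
3 t^{4} + t^{3} \left(12 x + 4\right) + t^{2} \left(18 x^{2} + 12 x - 2\right) + 4 t x \left(3 x^{2} + 3 x - 1\right) + 3 x^{4} + 4 x^{3} - 2 x^{2} - 3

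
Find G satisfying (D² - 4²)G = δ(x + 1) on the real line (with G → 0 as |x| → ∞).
-\frac{e^{-4|x + 1|}}{8}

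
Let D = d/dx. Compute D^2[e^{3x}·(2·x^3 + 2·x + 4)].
\left(18 x^{3} + 36 x^{2} + 30 x + 48\right) e^{3 x}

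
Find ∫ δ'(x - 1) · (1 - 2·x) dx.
2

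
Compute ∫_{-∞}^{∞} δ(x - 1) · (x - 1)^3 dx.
0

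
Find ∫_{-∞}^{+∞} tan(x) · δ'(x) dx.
-1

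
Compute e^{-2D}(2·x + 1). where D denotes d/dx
2 x - 3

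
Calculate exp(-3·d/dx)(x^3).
x^{3} - 9 x^{2} + 27 x - 27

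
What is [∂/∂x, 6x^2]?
12 x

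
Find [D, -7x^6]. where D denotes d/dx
- 42 x^{5}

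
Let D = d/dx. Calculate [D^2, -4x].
-8D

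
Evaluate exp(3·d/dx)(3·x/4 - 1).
\frac{3 x}{4} + \frac{5}{4}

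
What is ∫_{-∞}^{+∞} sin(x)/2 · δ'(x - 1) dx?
- \frac{\cos{\left(1 \right)}}{2}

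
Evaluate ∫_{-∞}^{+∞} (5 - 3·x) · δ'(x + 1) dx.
3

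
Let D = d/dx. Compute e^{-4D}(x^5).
x^{5} - 20 x^{4} + 160 x^{3} - 640 x^{2} + 1280 x - 1024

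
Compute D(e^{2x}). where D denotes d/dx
2 e^{2 x}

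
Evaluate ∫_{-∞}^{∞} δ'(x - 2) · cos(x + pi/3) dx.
\sin{\left(\frac{\pi}{3} + 2 \right)}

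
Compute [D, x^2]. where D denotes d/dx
2 x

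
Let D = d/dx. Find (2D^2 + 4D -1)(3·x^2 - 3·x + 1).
- 3 x^{2} + 27 x - 1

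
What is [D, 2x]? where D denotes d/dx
2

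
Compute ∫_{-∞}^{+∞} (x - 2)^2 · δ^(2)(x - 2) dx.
2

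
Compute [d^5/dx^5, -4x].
-20\frac{d^{4}}{dx^{4}}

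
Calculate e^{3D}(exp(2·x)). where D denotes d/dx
e^{2 x + 6}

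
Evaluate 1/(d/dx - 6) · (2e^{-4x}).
- \frac{e^{- 4 x}}{5}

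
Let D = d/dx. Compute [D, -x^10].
- 10 x^{9}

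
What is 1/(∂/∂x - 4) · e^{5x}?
e^{5 x}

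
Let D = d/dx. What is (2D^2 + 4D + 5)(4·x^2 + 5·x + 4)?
20 x^{2} + 57 x + 56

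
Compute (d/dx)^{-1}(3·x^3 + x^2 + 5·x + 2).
\frac{3 x^{4}}{4} + \frac{x^{3}}{3} + \frac{5 x^{2}}{2} + 2 x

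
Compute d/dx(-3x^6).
- 18 x^{5}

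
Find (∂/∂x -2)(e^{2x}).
0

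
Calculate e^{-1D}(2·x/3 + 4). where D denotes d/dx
\frac{2 x}{3} + \frac{10}{3}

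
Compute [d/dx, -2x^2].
- 4 x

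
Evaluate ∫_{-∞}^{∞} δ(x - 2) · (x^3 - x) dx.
6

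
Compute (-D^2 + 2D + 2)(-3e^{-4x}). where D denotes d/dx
66 e^{- 4 x}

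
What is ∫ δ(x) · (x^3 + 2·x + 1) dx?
1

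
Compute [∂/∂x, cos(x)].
- \sin{\left(x \right)}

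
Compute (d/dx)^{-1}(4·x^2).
\frac{4 x^{3}}{3}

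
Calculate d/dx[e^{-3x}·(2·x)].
2 \left(1 - 3 x\right) e^{- 3 x}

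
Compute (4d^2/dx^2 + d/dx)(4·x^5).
20 x^{3} \left(x + 16\right)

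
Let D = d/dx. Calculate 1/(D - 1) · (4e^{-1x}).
- 2 e^{- x}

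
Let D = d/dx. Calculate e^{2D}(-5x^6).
- 5 x^{6} - 60 x^{5} - 300 x^{4} - 800 x^{3} - 1200 x^{2} - 960 x - 320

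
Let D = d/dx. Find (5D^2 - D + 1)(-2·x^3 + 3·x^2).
- 2 x^{3} + 9 x^{2} - 66 x + 30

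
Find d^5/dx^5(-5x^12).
- 475200 x^{7}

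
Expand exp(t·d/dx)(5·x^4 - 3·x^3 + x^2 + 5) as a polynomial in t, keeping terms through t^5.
5 t^{4} + t^{3} \left(20 x - 3\right) + t^{2} \left(30 x^{2} - 9 x + 1\right) + t x \left(20 x^{2} - 9 x + 2\right) + 5 x^{4} - 3 x^{3} + x^{2} + 5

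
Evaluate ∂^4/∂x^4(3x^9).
9072 x^{5}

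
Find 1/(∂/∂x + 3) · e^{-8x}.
- \frac{e^{- 8 x}}{5}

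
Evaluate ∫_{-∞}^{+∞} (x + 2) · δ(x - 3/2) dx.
\frac{7}{2}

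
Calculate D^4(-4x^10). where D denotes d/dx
- 20160 x^{6}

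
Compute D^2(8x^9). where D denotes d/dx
576 x^{7}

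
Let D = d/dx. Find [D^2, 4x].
8D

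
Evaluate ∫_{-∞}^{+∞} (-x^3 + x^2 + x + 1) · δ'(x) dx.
-1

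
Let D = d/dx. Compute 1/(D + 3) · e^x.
\frac{e^{x}}{4}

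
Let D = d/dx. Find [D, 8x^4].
32 x^{3}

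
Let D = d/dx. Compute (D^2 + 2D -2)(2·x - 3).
10 - 4 x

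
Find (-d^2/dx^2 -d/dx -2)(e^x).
- 4 e^{x}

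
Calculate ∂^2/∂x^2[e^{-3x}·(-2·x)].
6 \left(2 - 3 x\right) e^{- 3 x}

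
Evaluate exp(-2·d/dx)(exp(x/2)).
e^{\frac{x}{2} - 1}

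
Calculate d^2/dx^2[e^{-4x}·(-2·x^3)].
4 x \left(- 8 x^{2} + 12 x - 3\right) e^{- 4 x}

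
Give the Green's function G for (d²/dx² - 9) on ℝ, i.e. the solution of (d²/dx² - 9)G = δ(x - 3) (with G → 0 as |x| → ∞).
-\frac{e^{-3|x - 3|}}{6}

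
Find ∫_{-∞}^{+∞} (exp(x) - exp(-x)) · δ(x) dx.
0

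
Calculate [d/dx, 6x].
6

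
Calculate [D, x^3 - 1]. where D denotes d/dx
3 x^{2}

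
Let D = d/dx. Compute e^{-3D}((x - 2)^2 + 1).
x^{2} - 10 x + 26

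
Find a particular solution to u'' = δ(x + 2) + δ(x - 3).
\frac{|x + 2|}{2} + \frac{|x - 3|}{2}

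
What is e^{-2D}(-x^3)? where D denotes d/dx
- x^{3} + 6 x^{2} - 12 x + 8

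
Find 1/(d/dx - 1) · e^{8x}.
\frac{e^{8 x}}{7}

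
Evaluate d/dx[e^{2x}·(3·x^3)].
x^{2} \left(6 x + 9\right) e^{2 x}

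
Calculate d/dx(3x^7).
21 x^{6}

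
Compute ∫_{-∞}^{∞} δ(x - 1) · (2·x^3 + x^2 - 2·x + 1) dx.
2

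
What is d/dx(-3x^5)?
- 15 x^{4}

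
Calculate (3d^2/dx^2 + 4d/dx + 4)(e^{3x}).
43 e^{3 x}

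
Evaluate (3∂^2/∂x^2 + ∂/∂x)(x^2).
2 x + 6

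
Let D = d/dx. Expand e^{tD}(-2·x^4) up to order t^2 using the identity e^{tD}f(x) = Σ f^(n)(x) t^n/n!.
2 x^{2} \left(- 6 t^{2} - 4 t x - x^{2}\right)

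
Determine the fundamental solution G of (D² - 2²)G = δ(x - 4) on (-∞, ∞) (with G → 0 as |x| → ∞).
-\frac{e^{-2|x - 4|}}{4}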